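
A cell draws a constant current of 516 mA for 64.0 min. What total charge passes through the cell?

1980 C

Q = I·t = 0.5160 A × 3840.0 s = 1980 C.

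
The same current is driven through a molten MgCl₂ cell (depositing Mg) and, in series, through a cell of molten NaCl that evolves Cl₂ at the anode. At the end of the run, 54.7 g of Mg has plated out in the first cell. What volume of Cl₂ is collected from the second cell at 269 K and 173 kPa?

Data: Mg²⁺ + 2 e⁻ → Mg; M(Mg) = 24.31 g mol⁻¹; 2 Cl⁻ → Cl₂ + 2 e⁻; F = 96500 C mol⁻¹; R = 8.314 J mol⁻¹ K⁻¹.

n(Mg) = 54.7 / 24.31 = 2.250 mol, so n(e⁻) = 2 × 2.250 = 4.500 mol.
The cells are in series, so the same 4.500 mol of electrons passes through the second cell.
2 Cl⁻ → Cl₂ + 2 e⁻ — 2 mol e⁻ per mol Cl₂, so n(Cl₂) = 4.500/2 = 2.250 mol.
V = nRT/P = (2.250 × 8.314 × 269) / (173 × 10³) = 0.0291 m³ = 29.1 L.

29.1 L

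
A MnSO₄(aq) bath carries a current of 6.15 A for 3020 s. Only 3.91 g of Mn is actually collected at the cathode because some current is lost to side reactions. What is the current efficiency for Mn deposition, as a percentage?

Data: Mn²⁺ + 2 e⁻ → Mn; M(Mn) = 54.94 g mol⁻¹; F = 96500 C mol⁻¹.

74.0 %

Q = I·t = 6.150 × 3020.0 = 18570 C; n(e⁻) = 18570/96500 = 0.1925 mol.
Theoretical n(Mn) = n(e⁻)/2 = 0.09623 mol, i.e. m_theo = 0.09623 × 54.94 = 5.287 g.
Efficiency = m_actual / m_theo = 3.91 / 5.287 = 74.0 %.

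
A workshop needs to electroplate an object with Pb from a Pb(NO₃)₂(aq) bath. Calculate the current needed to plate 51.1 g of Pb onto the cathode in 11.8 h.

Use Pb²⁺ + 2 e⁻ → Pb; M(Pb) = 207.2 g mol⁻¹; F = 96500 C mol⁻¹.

1.12 A

n(Pb) = 51.1 / 207.2 = 0.2466 mol.
n(e⁻) = 2 × 0.2466 = 0.4932 mol.
Q = n(e⁻)·F = 0.4932 × 96500 = 47600 C.
I = Q/t = 47600 / 42480 s = 1.12 A.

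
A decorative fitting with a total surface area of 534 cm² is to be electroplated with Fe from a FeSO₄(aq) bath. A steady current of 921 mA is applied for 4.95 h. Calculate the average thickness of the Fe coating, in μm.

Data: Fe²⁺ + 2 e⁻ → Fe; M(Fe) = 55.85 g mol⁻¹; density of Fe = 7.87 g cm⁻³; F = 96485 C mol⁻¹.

Q = I·t = 0.9210 × 17820 = 16410 C; n(e⁻) = 0.1701 mol.
n(Fe) = n(e⁻)/2 = 0.08505 mol, so m = 0.08505 × 55.85 = 4.750 g.
Volume = m/ρ = 4.750 / 7.87 = 0.6036 cm³.
Thickness = V/A = 0.6036 / 534 = 0.00113 cm = 11.3 μm.

11.3 μm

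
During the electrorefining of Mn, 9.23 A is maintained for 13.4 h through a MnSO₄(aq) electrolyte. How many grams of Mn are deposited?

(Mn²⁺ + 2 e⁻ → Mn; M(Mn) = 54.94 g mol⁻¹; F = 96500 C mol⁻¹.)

Q = I·t = 9.230 A × 48240 s = 445300 C.
n(e⁻) = Q/F = 445300 / 96500 = 4.614 mol.
Mn²⁺ + 2 e⁻ → Mn, so n(Mn) = n(e⁻)/2 = 2.307 mol.
m = n·M = 2.307 × 54.94 = 127 g.

127 g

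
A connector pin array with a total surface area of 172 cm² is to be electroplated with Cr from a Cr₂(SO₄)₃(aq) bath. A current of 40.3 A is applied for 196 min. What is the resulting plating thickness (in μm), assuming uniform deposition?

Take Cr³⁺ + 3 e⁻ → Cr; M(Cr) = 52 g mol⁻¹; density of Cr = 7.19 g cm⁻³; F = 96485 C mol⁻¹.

Q = I·t = 40.30 × 11760 = 473900 C; n(e⁻) = 4.912 mol.
n(Cr) = n(e⁻)/3 = 1.637 mol, so m = 1.637 × 52 = 85.14 g.
Volume = m/ρ = 85.14 / 7.19 = 11.84 cm³.
Thickness = V/A = 11.84 / 172 = 0.0688 cm = 688 μm.

688 μm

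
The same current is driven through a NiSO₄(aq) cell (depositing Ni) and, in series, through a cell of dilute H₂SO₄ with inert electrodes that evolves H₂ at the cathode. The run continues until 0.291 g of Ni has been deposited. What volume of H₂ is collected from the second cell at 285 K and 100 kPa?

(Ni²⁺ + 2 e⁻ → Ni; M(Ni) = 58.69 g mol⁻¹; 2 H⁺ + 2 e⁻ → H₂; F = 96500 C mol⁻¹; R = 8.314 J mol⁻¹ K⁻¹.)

0.117 L

n(Ni) = 0.291 / 58.69 = 0.004958 mol, so n(e⁻) = 2 × 0.004958 = 0.009917 mol.
The cells are in series, so the same 0.009917 mol of electrons passes through the second cell.
2 H⁺ + 2 e⁻ → H₂ — 2 mol e⁻ per mol H₂, so n(H₂) = 0.009917/2 = 0.004958 mol.
V = nRT/P = (0.004958 × 8.314 × 285) / (100 × 10³) = 1.17 × 10⁻⁴ m³ = 0.117 L.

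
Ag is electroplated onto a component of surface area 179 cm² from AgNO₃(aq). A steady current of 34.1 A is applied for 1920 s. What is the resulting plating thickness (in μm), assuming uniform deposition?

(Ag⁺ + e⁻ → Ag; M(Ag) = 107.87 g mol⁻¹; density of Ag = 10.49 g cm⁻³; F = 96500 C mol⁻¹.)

Q = I·t = 34.10 × 1920.0 = 65470 C; n(e⁻) = 0.6785 mol.
n(Ag) = n(e⁻)/1 = 0.6785 mol, so m = 0.6785 × 107.87 = 73.19 g.
Volume = m/ρ = 73.19 / 10.49 = 6.977 cm³.
Thickness = V/A = 6.977 / 179 = 0.0390 cm = 390 μm.

390 μm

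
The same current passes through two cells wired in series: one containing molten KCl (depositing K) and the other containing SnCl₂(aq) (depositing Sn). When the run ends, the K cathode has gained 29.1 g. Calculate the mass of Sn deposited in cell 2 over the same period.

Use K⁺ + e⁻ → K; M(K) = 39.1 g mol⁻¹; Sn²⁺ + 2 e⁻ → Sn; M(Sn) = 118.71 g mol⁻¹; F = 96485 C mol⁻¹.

44.2 g

n(K) = 29.1 / 39.1 = 0.7442 mol.
Since K⁺ + e⁻ → K, n(e⁻) passed = 1 × 0.7442 = 0.7442 mol.
Cells in series carry the same charge, so the same 0.7442 mol of electrons passes through cell 2.
Sn²⁺ + 2 e⁻ → Sn, so n(Sn) = 0.7442 / 2 = 0.3721 mol.
m(Sn) = 0.3721 × 118.71 = 44.2 g.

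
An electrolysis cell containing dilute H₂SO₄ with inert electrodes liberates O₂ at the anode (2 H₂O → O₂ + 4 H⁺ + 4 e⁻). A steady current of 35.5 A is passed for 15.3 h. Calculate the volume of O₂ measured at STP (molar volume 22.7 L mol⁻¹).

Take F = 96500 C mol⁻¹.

115 L

Q = I·t = 35.50 A × 55080 s = 1955000 C.
n(e⁻) = Q/F = 1955000 / 96500 = 20.26 mol.
4 electrons are transferred per O₂ molecule, so n(O₂) = 20.26 / 4 = 5.066 mol.
V = n × V_m = 5.066 × 22.7 = 115 L.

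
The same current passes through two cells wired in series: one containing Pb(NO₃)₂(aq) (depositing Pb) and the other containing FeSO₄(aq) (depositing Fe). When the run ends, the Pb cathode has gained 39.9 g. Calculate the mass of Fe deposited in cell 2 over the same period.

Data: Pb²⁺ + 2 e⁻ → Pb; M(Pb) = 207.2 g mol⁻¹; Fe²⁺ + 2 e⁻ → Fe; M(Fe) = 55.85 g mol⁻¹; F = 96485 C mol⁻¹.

n(Pb) = 39.9 / 207.2 = 0.1926 mol.
Since Pb²⁺ + 2 e⁻ → Pb, n(e⁻) passed = 2 × 0.1926 = 0.3851 mol.
Cells in series carry the same charge, so the same 0.3851 mol of electrons passes through cell 2.
Fe²⁺ + 2 e⁻ → Fe, so n(Fe) = 0.3851 / 2 = 0.1926 mol.
m(Fe) = 0.1926 × 55.85 = 10.8 g.

10.8 g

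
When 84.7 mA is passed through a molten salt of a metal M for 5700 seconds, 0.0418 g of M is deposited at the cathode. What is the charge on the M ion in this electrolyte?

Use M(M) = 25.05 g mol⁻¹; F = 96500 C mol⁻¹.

Q = I·t = 0.08470 A × 5700.0 s = 482.8 C, so n(e⁻) = 482.8/96500 = 0.005003 mol.
n(M) deposited = 0.0418 / 25.05 = 0.001669 mol.
Electrons per atom = n(e⁻)/n(M) = 0.005003 / 0.001669 = 3.00 ≈ 3, so the ion is M³⁺.

+3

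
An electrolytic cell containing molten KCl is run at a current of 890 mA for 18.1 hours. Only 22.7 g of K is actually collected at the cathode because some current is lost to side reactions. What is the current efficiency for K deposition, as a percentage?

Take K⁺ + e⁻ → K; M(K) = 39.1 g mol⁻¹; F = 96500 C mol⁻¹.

96.6 %

Q = I·t = 0.8900 × 65160 = 57990 C; n(e⁻) = 57990/96500 = 0.6010 mol.
Theoretical n(K) = n(e⁻)/1 = 0.6010 mol, i.e. m_theo = 0.6010 × 39.1 = 23.50 g.
Efficiency = m_actual / m_theo = 22.7 / 23.50 = 96.6 %.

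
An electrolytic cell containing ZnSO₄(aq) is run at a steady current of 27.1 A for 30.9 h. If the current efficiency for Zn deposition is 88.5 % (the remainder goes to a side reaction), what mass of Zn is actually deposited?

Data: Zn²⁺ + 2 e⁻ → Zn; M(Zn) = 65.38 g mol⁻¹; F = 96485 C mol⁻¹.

Q = I·t = 27.10 × 111240 = 3015000 C.
n(e⁻) = 3015000/96485 = 31.24 mol; theoretically n(Zn) = 31.24/2 = 15.62 mol, m_theo = 1021 g.
At 88.5 % efficiency, m_actual = 0.885 × 1021 = 904 g.

904 g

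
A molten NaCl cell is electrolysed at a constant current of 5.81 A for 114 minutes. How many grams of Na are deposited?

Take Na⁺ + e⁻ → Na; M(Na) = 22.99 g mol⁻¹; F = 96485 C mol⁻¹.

Q = I·t = 5.810 A × 6840.0 s = 39740 C.
n(e⁻) = Q/F = 39740 / 96485 = 0.4119 mol.
Na⁺ + e⁻ → Na, so n(Na) = n(e⁻)/1 = 0.4119 mol.
m = n·M = 0.4119 × 22.99 = 9.47 g.

9.47 g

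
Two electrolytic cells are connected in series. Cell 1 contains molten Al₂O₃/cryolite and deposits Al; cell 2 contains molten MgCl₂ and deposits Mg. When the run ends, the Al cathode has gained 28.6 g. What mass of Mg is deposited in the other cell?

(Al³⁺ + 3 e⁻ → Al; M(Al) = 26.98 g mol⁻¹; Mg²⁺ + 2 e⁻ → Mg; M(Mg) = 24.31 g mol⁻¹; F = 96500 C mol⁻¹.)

38.7 g

n(Al) = 28.6 / 26.98 = 1.060 mol.
Since Al³⁺ + 3 e⁻ → Al, n(e⁻) passed = 3 × 1.060 = 3.180 mol.
Cells in series carry the same charge, so the same 3.180 mol of electrons passes through cell 2.
Mg²⁺ + 2 e⁻ → Mg, so n(Mg) = 3.180 / 2 = 1.590 mol.
m(Mg) = 1.590 × 24.31 = 38.7 g.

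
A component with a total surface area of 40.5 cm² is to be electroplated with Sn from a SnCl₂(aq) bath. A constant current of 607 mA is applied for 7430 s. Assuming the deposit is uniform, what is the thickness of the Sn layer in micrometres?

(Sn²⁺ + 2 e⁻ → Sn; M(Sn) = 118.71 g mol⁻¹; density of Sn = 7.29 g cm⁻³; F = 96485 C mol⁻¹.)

Q = I·t = 0.6070 × 7430.0 = 4510 C; n(e⁻) = 0.04674 mol.
n(Sn) = n(e⁻)/2 = 0.02337 mol, so m = 0.02337 × 118.71 = 2.774 g.
Volume = m/ρ = 2.774 / 7.29 = 0.3806 cm³.
Thickness = V/A = 0.3806 / 40.5 = 0.00940 cm = 94.0 μm.

94.0 μm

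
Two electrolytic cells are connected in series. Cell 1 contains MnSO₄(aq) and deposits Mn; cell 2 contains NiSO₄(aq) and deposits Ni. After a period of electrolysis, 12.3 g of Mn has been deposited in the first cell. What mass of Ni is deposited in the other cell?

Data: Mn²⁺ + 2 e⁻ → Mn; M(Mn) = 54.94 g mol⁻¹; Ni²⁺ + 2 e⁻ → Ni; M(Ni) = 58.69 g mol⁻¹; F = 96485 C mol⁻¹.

n(Mn) = 12.3 / 54.94 = 0.2239 mol.
Since Mn²⁺ + 2 e⁻ → Mn, n(e⁻) passed = 2 × 0.2239 = 0.4478 mol.
Cells in series carry the same charge, so the same 0.4478 mol of electrons passes through cell 2.
Ni²⁺ + 2 e⁻ → Ni, so n(Ni) = 0.4478 / 2 = 0.2239 mol.
m(Ni) = 0.2239 × 58.69 = 13.1 g.

13.1 g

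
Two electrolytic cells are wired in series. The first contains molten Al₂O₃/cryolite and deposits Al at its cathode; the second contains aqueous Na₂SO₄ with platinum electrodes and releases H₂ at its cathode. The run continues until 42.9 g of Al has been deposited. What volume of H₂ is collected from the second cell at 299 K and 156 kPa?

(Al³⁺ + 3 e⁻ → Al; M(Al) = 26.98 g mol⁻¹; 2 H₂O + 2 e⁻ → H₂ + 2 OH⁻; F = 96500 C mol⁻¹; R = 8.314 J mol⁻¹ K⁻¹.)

38.0 L

n(Al) = 42.9 / 26.98 = 1.590 mol, so n(e⁻) = 3 × 1.590 = 4.770 mol.
The cells are in series, so the same 4.770 mol of electrons passes through the second cell.
2 H₂O + 2 e⁻ → H₂ + 2 OH⁻ — 2 mol e⁻ per mol H₂, so n(H₂) = 4.770/2 = 2.385 mol.
V = nRT/P = (2.385 × 8.314 × 299) / (156 × 10³) = 0.0380 m³ = 38.0 L.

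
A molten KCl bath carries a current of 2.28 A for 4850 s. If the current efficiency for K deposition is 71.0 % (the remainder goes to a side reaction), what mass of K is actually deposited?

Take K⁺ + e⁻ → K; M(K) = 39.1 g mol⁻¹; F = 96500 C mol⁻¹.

3.18 g

Q = I·t = 2.280 × 4850.0 = 11060 C.
n(e⁻) = 11060/96500 = 0.1146 mol; theoretically n(K) = 0.1146/1 = 0.1146 mol, m_theo = 4.480 g.
At 71.0 % efficiency, m_actual = 0.710 × 4.480 = 3.18 g.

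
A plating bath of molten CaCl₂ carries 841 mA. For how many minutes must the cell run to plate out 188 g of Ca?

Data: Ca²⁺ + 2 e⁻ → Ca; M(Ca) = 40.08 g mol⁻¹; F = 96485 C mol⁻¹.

n(Ca) = m/M = 188 / 40.08 = 4.691 mol.
Each Ca atom requires 2 electrons, so n(e⁻) = 2 × 4.691 = 9.381 mol.
Q = n(e⁻)·F = 9.381 × 96485 = 905100 C.
t = Q/I = 905100 / 0.8410 A = 1076000 s = 17900 min.

17900 min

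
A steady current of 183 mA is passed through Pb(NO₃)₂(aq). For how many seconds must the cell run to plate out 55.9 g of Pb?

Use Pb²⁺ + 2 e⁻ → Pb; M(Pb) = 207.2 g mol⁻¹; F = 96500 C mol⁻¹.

2.85 × 10⁵ s

n(Pb) = m/M = 55.9 / 207.2 = 0.2698 mol.
Each Pb atom requires 2 electrons, so n(e⁻) = 2 × 0.2698 = 0.5396 mol.
Q = n(e⁻)·F = 0.5396 × 96500 = 52070 C.
t = Q/I = 52070 / 0.1830 A = 284500 s.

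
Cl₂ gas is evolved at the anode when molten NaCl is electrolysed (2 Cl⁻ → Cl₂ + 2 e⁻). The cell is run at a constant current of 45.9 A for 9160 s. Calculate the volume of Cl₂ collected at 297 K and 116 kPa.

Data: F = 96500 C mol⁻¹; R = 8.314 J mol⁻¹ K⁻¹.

Q = I·t = 45.90 A × 9160.0 s = 420400 C.
n(e⁻) = Q/F = 420400 / 96500 = 4.357 mol.
2 electrons are transferred per Cl₂ molecule, so n(Cl₂) = 4.357 / 2 = 2.178 mol.
V = nRT/P = (2.178 × 8.314 × 297) / (116 × 10³ Pa) = 0.0464 m³ = 46.4 L.

46.4 L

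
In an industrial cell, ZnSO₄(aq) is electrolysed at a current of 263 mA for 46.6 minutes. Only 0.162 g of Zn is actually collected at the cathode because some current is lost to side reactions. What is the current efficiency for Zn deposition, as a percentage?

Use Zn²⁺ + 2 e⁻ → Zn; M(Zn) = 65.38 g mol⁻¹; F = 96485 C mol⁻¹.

Q = I·t = 0.2630 × 2796.0 = 735.3 C; n(e⁻) = 735.3/96485 = 0.007621 mol.
Theoretical n(Zn) = n(e⁻)/2 = 0.003811 mol, i.e. m_theo = 0.003811 × 65.38 = 0.2491 g.
Efficiency = m_actual / m_theo = 0.162 / 0.2491 = 65.0 %.

65.0 %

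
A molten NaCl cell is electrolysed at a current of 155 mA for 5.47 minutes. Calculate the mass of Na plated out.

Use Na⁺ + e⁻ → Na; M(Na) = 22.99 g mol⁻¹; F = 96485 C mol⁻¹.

0.0121 g

Q = I·t = 0.1550 A × 328.20 s = 50.87 C.
n(e⁻) = Q/F = 50.87 / 96485 = 0.0005272 mol.
Na⁺ + e⁻ → Na, so n(Na) = n(e⁻)/1 = 0.0005272 mol.
m = n·M = 0.0005272 × 22.99 = 0.0121 g.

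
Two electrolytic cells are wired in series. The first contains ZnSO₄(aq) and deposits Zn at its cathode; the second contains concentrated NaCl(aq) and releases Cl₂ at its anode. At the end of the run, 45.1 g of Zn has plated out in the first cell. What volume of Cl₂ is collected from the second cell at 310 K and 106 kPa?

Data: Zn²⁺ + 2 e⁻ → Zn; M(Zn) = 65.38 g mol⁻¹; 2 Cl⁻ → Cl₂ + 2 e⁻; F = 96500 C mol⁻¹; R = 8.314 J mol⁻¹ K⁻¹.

n(Zn) = 45.1 / 65.38 = 0.6898 mol, so n(e⁻) = 2 × 0.6898 = 1.380 mol.
The cells are in series, so the same 1.380 mol of electrons passes through the second cell.
2 Cl⁻ → Cl₂ + 2 e⁻ — 2 mol e⁻ per mol Cl₂, so n(Cl₂) = 1.380/2 = 0.6898 mol.
V = nRT/P = (0.6898 × 8.314 × 310) / (106 × 10³) = 0.0168 m³ = 16.8 L.

16.8 L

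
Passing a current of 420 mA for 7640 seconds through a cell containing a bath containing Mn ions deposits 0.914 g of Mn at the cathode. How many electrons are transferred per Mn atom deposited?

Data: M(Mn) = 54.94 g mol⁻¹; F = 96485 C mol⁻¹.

2

Q = I·t = 0.4200 A × 7640.0 s = 3209 C, so n(e⁻) = 3209/96485 = 0.03326 mol.
n(Mn) deposited = 0.914 / 54.94 = 0.01664 mol.
Electrons per atom = n(e⁻)/n(Mn) = 0.03326 / 0.01664 = 2.00 ≈ 2, so the ion is Mn²⁺.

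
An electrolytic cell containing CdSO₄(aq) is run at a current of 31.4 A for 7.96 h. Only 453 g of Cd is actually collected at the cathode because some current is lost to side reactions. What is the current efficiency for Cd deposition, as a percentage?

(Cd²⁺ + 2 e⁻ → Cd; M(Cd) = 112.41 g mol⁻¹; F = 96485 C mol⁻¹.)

Q = I·t = 31.40 × 28656 = 899800 C; n(e⁻) = 899800/96485 = 9.326 mol.
Theoretical n(Cd) = n(e⁻)/2 = 4.663 mol, i.e. m_theo = 4.663 × 112.41 = 524.2 g.
Efficiency = m_actual / m_theo = 453 / 524.2 = 86.4 %.

86.4 %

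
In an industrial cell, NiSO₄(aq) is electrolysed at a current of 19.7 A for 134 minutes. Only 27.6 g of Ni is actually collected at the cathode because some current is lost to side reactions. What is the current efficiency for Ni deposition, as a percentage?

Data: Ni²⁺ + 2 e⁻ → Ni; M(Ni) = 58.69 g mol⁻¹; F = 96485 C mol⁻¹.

Q = I·t = 19.70 × 8040.0 = 158400 C; n(e⁻) = 158400/96485 = 1.642 mol.
Theoretical n(Ni) = n(e⁻)/2 = 0.8208 mol, i.e. m_theo = 0.8208 × 58.69 = 48.17 g.
Efficiency = m_actual / m_theo = 27.6 / 48.17 = 57.3 %.

57.3 %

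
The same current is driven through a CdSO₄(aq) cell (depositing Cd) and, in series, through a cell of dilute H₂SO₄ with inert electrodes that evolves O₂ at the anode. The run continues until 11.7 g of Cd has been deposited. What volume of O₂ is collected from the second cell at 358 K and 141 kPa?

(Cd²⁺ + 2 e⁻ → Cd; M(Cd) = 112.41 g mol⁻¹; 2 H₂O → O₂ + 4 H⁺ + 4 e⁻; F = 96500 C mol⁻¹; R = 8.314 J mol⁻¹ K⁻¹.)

n(Cd) = 11.7 / 112.41 = 0.1041 mol, so n(e⁻) = 2 × 0.1041 = 0.2082 mol.
The cells are in series, so the same 0.2082 mol of electrons passes through the second cell.
2 H₂O → O₂ + 4 H⁺ + 4 e⁻ — 4 mol e⁻ per mol O₂, so n(O₂) = 0.2082/4 = 0.05204 mol.
V = nRT/P = (0.05204 × 8.314 × 358) / (141 × 10³) = 0.00110 m³ = 1.10 L.

1.10 L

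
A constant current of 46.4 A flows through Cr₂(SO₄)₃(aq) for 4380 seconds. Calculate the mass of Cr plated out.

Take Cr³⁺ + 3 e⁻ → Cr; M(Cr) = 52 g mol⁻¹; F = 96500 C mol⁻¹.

36.5 g

Q = I·t = 46.40 A × 4380.0 s = 203200 C.
n(e⁻) = Q/F = 203200 / 96500 = 2.106 mol.
Cr³⁺ + 3 e⁻ → Cr, so n(Cr) = n(e⁻)/3 = 0.7020 mol.
m = n·M = 0.7020 × 52 = 36.5 g.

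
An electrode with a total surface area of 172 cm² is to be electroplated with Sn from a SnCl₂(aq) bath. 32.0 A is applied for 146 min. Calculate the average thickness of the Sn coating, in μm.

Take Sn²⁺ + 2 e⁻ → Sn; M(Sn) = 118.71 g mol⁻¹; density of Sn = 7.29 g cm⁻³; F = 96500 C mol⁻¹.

Q = I·t = 32.00 × 8760.0 = 280300 C; n(e⁻) = 2.905 mol.
n(Sn) = n(e⁻)/2 = 1.452 mol, so m = 1.452 × 118.71 = 172.4 g.
Volume = m/ρ = 172.4 / 7.29 = 23.65 cm³.
Thickness = V/A = 23.65 / 172 = 0.138 cm = 1380 μm.

1380 μm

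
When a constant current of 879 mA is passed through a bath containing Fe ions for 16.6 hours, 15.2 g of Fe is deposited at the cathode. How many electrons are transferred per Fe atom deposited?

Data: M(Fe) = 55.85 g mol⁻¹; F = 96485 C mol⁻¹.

Q = I·t = 0.8790 A × 59760 s = 52530 C, so n(e⁻) = 52530/96485 = 0.5444 mol.
n(Fe) deposited = 15.2 / 55.85 = 0.2722 mol.
Electrons per atom = n(e⁻)/n(Fe) = 0.5444 / 0.2722 = 2.00 ≈ 2, so the ion is Fe²⁺.

2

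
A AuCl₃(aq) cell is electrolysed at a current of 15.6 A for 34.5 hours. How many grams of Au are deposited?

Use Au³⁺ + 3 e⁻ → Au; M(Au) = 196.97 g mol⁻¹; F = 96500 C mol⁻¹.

Q = I·t = 15.60 A × 124200 s = 1938000 C.
n(e⁻) = Q/F = 1938000 / 96500 = 20.08 mol.
Au³⁺ + 3 e⁻ → Au, so n(Au) = n(e⁻)/3 = 6.693 mol.
m = n·M = 6.693 × 196.97 = 1320 g.

1320 g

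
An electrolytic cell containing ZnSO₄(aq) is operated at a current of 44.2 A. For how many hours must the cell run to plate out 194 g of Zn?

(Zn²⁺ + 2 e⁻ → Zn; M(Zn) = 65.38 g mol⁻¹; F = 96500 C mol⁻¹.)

n(Zn) = m/M = 194 / 65.38 = 2.967 mol.
Each Zn atom requires 2 electrons, so n(e⁻) = 2 × 2.967 = 5.935 mol.
Q = n(e⁻)·F = 5.935 × 96500 = 572700 C.
t = Q/I = 572700 / 44.20 A = 12960 s = 3.60 h.

3.60 h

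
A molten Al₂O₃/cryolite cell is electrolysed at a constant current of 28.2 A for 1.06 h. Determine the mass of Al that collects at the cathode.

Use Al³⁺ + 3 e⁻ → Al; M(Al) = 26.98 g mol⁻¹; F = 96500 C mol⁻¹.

10.0 g

Q = I·t = 28.20 A × 3816.0 s = 107600 C.
n(e⁻) = Q/F = 107600 / 96500 = 1.115 mol.
Al³⁺ + 3 e⁻ → Al, so n(Al) = n(e⁻)/3 = 0.3717 mol.
m = n·M = 0.3717 × 26.98 = 10.0 g.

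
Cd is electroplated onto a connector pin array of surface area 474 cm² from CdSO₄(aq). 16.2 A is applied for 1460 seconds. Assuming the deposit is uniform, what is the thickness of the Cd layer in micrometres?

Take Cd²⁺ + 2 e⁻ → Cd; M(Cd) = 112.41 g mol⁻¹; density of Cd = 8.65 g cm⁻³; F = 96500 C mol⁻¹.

33.6 μm

Q = I·t = 16.20 × 1460.0 = 23650 C; n(e⁻) = 0.2451 mol.
n(Cd) = n(e⁻)/2 = 0.1225 mol, so m = 0.1225 × 112.41 = 13.78 g.
Volume = m/ρ = 13.78 / 8.65 = 1.593 cm³.
Thickness = V/A = 1.593 / 474 = 0.00336 cm = 33.6 μm.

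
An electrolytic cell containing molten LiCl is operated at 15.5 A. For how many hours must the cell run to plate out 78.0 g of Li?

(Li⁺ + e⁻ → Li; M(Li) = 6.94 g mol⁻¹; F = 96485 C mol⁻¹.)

n(Li) = m/M = 78.0 / 6.94 = 11.24 mol.
Each Li atom requires 1 electron, so n(e⁻) = 1 × 11.24 = 11.24 mol.
Q = n(e⁻)·F = 11.24 × 96485 = 1084000 C.
t = Q/I = 1084000 / 15.50 A = 69960 s = 19.4 h.

19.4 h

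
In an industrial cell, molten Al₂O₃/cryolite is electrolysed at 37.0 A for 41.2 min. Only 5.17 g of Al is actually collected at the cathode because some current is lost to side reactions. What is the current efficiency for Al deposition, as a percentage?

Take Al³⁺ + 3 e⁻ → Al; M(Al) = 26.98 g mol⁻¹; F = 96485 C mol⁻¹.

Q = I·t = 37.00 × 2472.0 = 91460 C; n(e⁻) = 91460/96485 = 0.9480 mol.
Theoretical n(Al) = n(e⁻)/3 = 0.3160 mol, i.e. m_theo = 0.3160 × 26.98 = 8.525 g.
Efficiency = m_actual / m_theo = 5.17 / 8.525 = 60.6 %.

60.6 %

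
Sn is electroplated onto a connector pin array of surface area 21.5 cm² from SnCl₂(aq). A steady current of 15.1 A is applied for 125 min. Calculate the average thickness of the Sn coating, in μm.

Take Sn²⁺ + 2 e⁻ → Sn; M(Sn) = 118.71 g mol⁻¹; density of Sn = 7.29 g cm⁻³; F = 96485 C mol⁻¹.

4440 μm

Q = I·t = 15.10 × 7500.0 = 113200 C; n(e⁻) = 1.174 mol.
n(Sn) = n(e⁻)/2 = 0.5869 mol, so m = 0.5869 × 118.71 = 69.67 g.
Volume = m/ρ = 69.67 / 7.29 = 9.557 cm³.
Thickness = V/A = 9.557 / 21.5 = 0.444 cm = 4440 μm.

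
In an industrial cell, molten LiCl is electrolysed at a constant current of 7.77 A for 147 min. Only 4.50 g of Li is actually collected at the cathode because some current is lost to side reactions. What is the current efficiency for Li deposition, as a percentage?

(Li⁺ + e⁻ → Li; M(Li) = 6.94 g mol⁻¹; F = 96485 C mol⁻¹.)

Q = I·t = 7.770 × 8820.0 = 68530 C; n(e⁻) = 68530/96485 = 0.7103 mol.
Theoretical n(Li) = n(e⁻)/1 = 0.7103 mol, i.e. m_theo = 0.7103 × 6.94 = 4.929 g.
Efficiency = m_actual / m_theo = 4.50 / 4.929 = 91.3 %.

91.3 %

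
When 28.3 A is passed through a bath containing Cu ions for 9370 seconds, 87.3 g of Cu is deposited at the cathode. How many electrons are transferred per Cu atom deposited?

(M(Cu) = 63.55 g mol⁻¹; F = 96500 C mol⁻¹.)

2

Q = I·t = 28.30 A × 9370.0 s = 265200 C, so n(e⁻) = 265200/96500 = 2.748 mol.
n(Cu) deposited = 87.3 / 63.55 = 1.374 mol.
Electrons per atom = n(e⁻)/n(Cu) = 2.748 / 1.374 = 2.00 ≈ 2, so the ion is Cu²⁺.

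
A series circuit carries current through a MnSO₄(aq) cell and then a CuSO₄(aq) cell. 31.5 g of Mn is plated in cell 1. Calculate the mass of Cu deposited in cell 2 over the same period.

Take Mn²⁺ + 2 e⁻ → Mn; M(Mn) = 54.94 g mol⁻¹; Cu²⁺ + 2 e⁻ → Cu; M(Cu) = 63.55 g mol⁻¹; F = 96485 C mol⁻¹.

n(Mn) = 31.5 / 54.94 = 0.5734 mol.
Since Mn²⁺ + 2 e⁻ → Mn, n(e⁻) passed = 2 × 0.5734 = 1.147 mol.
Cells in series carry the same charge, so the same 1.147 mol of electrons passes through cell 2.
Cu²⁺ + 2 e⁻ → Cu, so n(Cu) = 1.147 / 2 = 0.5734 mol.
m(Cu) = 0.5734 × 63.55 = 36.4 g.

36.4 g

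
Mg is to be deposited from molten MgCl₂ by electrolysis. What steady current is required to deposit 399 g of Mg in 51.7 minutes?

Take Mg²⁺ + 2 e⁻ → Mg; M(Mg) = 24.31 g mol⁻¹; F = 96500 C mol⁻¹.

n(Mg) = 399 / 24.31 = 16.41 mol.
n(e⁻) = 2 × 16.41 = 32.83 mol.
Q = n(e⁻)·F = 32.83 × 96500 = 3168000 C.
I = Q/t = 3168000 / 3102.0 s = 1020 A.

1020 A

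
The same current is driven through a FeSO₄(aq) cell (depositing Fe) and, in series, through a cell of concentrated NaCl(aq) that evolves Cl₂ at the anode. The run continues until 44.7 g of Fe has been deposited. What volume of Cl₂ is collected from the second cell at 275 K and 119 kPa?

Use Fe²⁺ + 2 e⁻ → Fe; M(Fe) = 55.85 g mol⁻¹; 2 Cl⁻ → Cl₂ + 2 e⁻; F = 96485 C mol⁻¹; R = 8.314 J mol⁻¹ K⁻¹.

n(Fe) = 44.7 / 55.85 = 0.8004 mol, so n(e⁻) = 2 × 0.8004 = 1.601 mol.
The cells are in series, so the same 1.601 mol of electrons passes through the second cell.
2 Cl⁻ → Cl₂ + 2 e⁻ — 2 mol e⁻ per mol Cl₂, so n(Cl₂) = 1.601/2 = 0.8004 mol.
V = nRT/P = (0.8004 × 8.314 × 275) / (119 × 10³) = 0.0154 m³ = 15.4 L.

15.4 L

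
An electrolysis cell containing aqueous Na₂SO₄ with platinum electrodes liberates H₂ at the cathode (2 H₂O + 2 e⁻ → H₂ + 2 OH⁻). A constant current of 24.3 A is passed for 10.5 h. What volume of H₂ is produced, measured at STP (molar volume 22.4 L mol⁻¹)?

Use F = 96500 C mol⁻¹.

107 L

Q = I·t = 24.30 A × 37800 s = 918500 C.
n(e⁻) = Q/F = 918500 / 96500 = 9.519 mol.
2 electrons are transferred per H₂ molecule, so n(H₂) = 9.519 / 2 = 4.759 mol.
V = n × V_m = 4.759 × 22.4 = 107 L.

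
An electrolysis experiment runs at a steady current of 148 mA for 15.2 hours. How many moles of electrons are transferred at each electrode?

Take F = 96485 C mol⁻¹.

Q = I·t = 0.1480 A × 54720 s = 8099 C.
n(e⁻) = Q/F = 8099 / 96485 = 0.0839 mol.

0.0839 mol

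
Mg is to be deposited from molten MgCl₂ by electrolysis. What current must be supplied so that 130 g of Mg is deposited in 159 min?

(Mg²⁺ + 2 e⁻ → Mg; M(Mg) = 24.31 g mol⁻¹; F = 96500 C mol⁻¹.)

n(Mg) = 130 / 24.31 = 5.348 mol.
n(e⁻) = 2 × 5.348 = 10.70 mol.
Q = n(e⁻)·F = 10.70 × 96500 = 1032000 C.
I = Q/t = 1032000 / 9540.0 s = 108 A.

108 A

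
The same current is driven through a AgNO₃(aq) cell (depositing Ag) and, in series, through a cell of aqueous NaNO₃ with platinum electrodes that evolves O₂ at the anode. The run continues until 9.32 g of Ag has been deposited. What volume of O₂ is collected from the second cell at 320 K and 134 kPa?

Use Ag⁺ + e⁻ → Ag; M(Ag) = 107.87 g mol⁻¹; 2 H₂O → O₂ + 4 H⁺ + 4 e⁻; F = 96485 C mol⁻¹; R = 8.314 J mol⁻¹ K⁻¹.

n(Ag) = 9.32 / 107.87 = 0.08640 mol, so n(e⁻) = 1 × 0.08640 = 0.08640 mol.
The cells are in series, so the same 0.08640 mol of electrons passes through the second cell.
2 H₂O → O₂ + 4 H⁺ + 4 e⁻ — 4 mol e⁻ per mol O₂, so n(O₂) = 0.08640/4 = 0.02160 mol.
V = nRT/P = (0.02160 × 8.314 × 320) / (134 × 10³) = 4.29 × 10⁻⁴ m³ = 0.429 L.

0.429 L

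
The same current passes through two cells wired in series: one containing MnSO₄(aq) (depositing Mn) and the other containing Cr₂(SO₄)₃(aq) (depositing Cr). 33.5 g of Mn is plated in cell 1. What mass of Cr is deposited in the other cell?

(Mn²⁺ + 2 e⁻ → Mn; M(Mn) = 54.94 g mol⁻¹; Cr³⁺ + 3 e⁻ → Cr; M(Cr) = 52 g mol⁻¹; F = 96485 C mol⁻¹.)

21.1 g

n(Mn) = 33.5 / 54.94 = 0.6098 mol.
Since Mn²⁺ + 2 e⁻ → Mn, n(e⁻) passed = 2 × 0.6098 = 1.220 mol.
Cells in series carry the same charge, so the same 1.220 mol of electrons passes through cell 2.
Cr³⁺ + 3 e⁻ → Cr, so n(Cr) = 1.220 / 3 = 0.4065 mol.
m(Cr) = 0.4065 × 52 = 21.1 g.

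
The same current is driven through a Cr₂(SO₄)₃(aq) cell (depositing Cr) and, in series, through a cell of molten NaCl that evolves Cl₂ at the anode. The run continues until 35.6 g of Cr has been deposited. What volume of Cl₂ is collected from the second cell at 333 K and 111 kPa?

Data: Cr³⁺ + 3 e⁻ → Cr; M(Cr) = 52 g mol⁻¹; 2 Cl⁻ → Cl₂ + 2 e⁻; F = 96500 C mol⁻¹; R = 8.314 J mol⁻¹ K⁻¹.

25.6 L

n(Cr) = 35.6 / 52 = 0.6846 mol, so n(e⁻) = 3 × 0.6846 = 2.054 mol.
The cells are in series, so the same 2.054 mol of electrons passes through the second cell.
2 Cl⁻ → Cl₂ + 2 e⁻ — 2 mol e⁻ per mol Cl₂, so n(Cl₂) = 2.054/2 = 1.027 mol.
V = nRT/P = (1.027 × 8.314 × 333) / (111 × 10³) = 0.0256 m³ = 25.6 L.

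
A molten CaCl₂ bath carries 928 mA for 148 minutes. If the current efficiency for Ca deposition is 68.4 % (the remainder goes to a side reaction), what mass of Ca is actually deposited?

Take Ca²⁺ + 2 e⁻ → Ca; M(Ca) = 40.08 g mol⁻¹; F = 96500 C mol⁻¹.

Q = I·t = 0.9280 × 8880.0 = 8241 C.
n(e⁻) = 8241/96500 = 0.08540 mol; theoretically n(Ca) = 0.08540/2 = 0.04270 mol, m_theo = 1.711 g.
At 68.4 % efficiency, m_actual = 0.684 × 1.711 = 1.17 g.

1.17 g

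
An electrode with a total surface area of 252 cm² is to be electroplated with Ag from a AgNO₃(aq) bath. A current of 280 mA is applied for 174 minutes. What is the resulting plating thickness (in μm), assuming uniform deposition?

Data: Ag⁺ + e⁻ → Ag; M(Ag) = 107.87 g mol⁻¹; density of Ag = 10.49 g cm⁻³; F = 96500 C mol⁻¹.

12.4 μm

Q = I·t = 0.2800 × 10440 = 2923 C; n(e⁻) = 0.03029 mol.
n(Ag) = n(e⁻)/1 = 0.03029 mol, so m = 0.03029 × 107.87 = 3.268 g.
Volume = m/ρ = 3.268 / 10.49 = 0.3115 cm³.
Thickness = V/A = 0.3115 / 252 = 0.00124 cm = 12.4 μm.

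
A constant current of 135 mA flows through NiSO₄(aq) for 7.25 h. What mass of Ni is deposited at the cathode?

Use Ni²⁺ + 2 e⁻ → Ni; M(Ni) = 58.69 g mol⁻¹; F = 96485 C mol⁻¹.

Q = I·t = 0.1350 A × 26100 s = 3524 C.
n(e⁻) = Q/F = 3524 / 96485 = 0.03652 mol.
Ni²⁺ + 2 e⁻ → Ni, so n(Ni) = n(e⁻)/2 = 0.01826 mol.
m = n·M = 0.01826 × 58.69 = 1.07 g.

1.07 g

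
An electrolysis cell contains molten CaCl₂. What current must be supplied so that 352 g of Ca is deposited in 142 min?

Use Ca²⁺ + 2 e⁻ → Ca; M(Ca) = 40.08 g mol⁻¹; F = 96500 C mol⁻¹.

n(Ca) = 352 / 40.08 = 8.782 mol.
n(e⁻) = 2 × 8.782 = 17.56 mol.
Q = n(e⁻)·F = 17.56 × 96500 = 1695000 C.
I = Q/t = 1695000 / 8520.0 s = 199 A.

199 A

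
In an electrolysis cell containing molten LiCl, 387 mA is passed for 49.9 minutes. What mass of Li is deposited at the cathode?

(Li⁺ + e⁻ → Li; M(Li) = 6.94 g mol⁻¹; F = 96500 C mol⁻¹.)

Q = I·t = 0.3870 A × 2994.0 s = 1159 C.
n(e⁻) = Q/F = 1159 / 96500 = 0.01201 mol.
Li⁺ + e⁻ → Li, so n(Li) = n(e⁻)/1 = 0.01201 mol.
m = n·M = 0.01201 × 6.94 = 0.0833 g.

0.0833 g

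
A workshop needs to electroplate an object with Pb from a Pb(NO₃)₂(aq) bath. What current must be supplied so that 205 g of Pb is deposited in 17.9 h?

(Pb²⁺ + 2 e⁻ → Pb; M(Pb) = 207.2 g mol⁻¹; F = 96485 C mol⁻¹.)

n(Pb) = 205 / 207.2 = 0.9894 mol.
n(e⁻) = 2 × 0.9894 = 1.979 mol.
Q = n(e⁻)·F = 1.979 × 96485 = 190900 C.
I = Q/t = 190900 / 64440 s = 2.96 A.

2.96 A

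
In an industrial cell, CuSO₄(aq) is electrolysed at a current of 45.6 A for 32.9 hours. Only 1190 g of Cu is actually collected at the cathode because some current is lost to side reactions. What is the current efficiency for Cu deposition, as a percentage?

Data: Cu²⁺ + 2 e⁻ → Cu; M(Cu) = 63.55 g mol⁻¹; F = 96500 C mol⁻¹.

Q = I·t = 45.60 × 118440 = 5401000 C; n(e⁻) = 5401000/96500 = 55.97 mol.
Theoretical n(Cu) = n(e⁻)/2 = 27.98 mol, i.e. m_theo = 27.98 × 63.55 = 1778 g.
Efficiency = m_actual / m_theo = 1190 / 1778 = 66.9 %.

66.9 %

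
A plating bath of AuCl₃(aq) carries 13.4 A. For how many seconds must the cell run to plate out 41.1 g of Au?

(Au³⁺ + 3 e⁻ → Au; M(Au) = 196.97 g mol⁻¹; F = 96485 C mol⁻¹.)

n(Au) = m/M = 41.1 / 196.97 = 0.2087 mol.
Each Au atom requires 3 electrons, so n(e⁻) = 3 × 0.2087 = 0.6260 mol.
Q = n(e⁻)·F = 0.6260 × 96485 = 60400 C.
t = Q/I = 60400 / 13.40 A = 4507 s.

4510 s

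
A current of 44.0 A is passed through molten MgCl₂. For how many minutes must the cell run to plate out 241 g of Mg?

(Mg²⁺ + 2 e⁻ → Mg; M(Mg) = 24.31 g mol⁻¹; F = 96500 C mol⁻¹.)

725 min

n(Mg) = m/M = 241 / 24.31 = 9.914 mol.
Each Mg atom requires 2 electrons, so n(e⁻) = 2 × 9.914 = 19.83 mol.
Q = n(e⁻)·F = 19.83 × 96500 = 1913000 C.
t = Q/I = 1913000 / 44.00 A = 43480 s = 725 min.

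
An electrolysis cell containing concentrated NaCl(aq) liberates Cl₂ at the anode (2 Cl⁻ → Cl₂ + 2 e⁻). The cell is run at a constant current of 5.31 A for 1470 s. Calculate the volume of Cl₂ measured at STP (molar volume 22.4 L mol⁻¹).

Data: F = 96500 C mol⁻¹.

0.906 L

Q = I·t = 5.310 A × 1470.0 s = 7806 C.
n(e⁻) = Q/F = 7806 / 96500 = 0.08089 mol.
2 electrons are transferred per Cl₂ molecule, so n(Cl₂) = 0.08089 / 2 = 0.04044 mol.
V = n × V_m = 0.04044 × 22.4 = 0.906 L.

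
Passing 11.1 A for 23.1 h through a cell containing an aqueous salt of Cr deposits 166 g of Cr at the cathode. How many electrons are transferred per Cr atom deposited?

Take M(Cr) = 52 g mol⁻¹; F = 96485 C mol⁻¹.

3

Q = I·t = 11.10 A × 83160 s = 923100 C, so n(e⁻) = 923100/96485 = 9.567 mol.
n(Cr) deposited = 166 / 52 = 3.192 mol.
Electrons per atom = n(e⁻)/n(Cr) = 9.567 / 3.192 = 3.00 ≈ 3, so the ion is Cr³⁺.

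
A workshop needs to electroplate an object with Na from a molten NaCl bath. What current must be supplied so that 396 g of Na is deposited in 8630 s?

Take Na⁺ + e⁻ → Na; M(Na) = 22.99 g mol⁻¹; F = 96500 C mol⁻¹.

193 A

n(Na) = 396 / 22.99 = 17.22 mol.
n(e⁻) = 1 × 17.22 = 17.22 mol.
Q = n(e⁻)·F = 17.22 × 96500 = 1662000 C.
I = Q/t = 1662000 / 8630.0 s = 193 A.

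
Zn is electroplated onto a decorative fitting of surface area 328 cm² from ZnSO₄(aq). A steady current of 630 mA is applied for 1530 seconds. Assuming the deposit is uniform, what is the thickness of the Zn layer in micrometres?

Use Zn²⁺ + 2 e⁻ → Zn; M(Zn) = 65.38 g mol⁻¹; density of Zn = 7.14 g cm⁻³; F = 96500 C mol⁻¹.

1.39 μm

Q = I·t = 0.6300 × 1530.0 = 963.9 C; n(e⁻) = 0.009989 mol.
n(Zn) = n(e⁻)/2 = 0.004994 mol, so m = 0.004994 × 65.38 = 0.3265 g.
Volume = m/ρ = 0.3265 / 7.14 = 0.04573 cm³.
Thickness = V/A = 0.04573 / 328 = 1.39 × 10⁻⁴ cm = 1.39 μm.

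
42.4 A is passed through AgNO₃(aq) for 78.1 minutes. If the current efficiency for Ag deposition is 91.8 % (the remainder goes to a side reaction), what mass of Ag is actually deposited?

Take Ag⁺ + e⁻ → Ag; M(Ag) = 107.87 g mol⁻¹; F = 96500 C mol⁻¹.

Q = I·t = 42.40 × 4686.0 = 198700 C.
n(e⁻) = 198700/96500 = 2.059 mol; theoretically n(Ag) = 2.059/1 = 2.059 mol, m_theo = 222.1 g.
At 91.8 % efficiency, m_actual = 0.918 × 222.1 = 204 g.

204 g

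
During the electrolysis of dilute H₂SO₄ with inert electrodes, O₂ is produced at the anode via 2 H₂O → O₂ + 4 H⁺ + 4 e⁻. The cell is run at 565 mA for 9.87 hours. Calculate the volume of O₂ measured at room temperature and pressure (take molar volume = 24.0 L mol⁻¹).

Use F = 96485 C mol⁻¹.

Q = I·t = 0.5650 A × 35532 s = 20080 C.
n(e⁻) = Q/F = 20080 / 96485 = 0.2081 mol.
4 electrons are transferred per O₂ molecule, so n(O₂) = 0.2081 / 4 = 0.05202 mol.
V = n × V_m = 0.05202 × 24.0 = 1.25 L.

1.25 L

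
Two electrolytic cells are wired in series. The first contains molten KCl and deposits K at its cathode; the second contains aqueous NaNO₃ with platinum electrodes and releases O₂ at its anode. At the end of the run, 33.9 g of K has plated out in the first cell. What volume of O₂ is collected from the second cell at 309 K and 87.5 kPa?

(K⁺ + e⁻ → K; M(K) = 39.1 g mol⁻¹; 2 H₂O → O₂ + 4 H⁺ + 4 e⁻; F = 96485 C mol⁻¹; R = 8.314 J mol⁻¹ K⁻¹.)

6.36 L

n(K) = 33.9 / 39.1 = 0.8670 mol, so n(e⁻) = 1 × 0.8670 = 0.8670 mol.
The cells are in series, so the same 0.8670 mol of electrons passes through the second cell.
2 H₂O → O₂ + 4 H⁺ + 4 e⁻ — 4 mol e⁻ per mol O₂, so n(O₂) = 0.8670/4 = 0.2168 mol.
V = nRT/P = (0.2168 × 8.314 × 309) / (87.5 × 10³) = 0.00636 m³ = 6.36 L.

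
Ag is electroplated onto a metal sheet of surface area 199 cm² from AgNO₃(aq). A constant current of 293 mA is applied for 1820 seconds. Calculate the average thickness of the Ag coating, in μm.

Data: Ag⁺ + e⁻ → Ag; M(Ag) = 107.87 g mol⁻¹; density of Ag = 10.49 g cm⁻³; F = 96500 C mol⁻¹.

2.86 μm

Q = I·t = 0.2930 × 1820.0 = 533.3 C; n(e⁻) = 0.005526 mol.
n(Ag) = n(e⁻)/1 = 0.005526 mol, so m = 0.005526 × 107.87 = 0.5961 g.
Volume = m/ρ = 0.5961 / 10.49 = 0.05682 cm³.
Thickness = V/A = 0.05682 / 199 = 2.86 × 10⁻⁴ cm = 2.86 μm.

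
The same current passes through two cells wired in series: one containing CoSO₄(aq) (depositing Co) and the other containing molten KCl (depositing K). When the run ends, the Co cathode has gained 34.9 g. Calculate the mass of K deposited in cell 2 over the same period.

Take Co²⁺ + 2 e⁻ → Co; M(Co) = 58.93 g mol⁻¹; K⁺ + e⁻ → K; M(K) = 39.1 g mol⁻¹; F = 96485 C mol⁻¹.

46.3 g

n(Co) = 34.9 / 58.93 = 0.5922 mol.
Since Co²⁺ + 2 e⁻ → Co, n(e⁻) passed = 2 × 0.5922 = 1.184 mol.
Cells in series carry the same charge, so the same 1.184 mol of electrons passes through cell 2.
K⁺ + e⁻ → K, so n(K) = 1.184 / 1 = 1.184 mol.
m(K) = 1.184 × 39.1 = 46.3 g.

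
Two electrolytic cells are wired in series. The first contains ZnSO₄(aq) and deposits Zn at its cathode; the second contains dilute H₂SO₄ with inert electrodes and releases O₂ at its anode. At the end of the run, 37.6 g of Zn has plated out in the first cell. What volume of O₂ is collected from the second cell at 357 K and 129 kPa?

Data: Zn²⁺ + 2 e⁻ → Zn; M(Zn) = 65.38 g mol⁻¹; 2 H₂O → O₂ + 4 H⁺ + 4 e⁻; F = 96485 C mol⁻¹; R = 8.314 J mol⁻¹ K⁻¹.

n(Zn) = 37.6 / 65.38 = 0.5751 mol, so n(e⁻) = 2 × 0.5751 = 1.150 mol.
The cells are in series, so the same 1.150 mol of electrons passes through the second cell.
2 H₂O → O₂ + 4 H⁺ + 4 e⁻ — 4 mol e⁻ per mol O₂, so n(O₂) = 1.150/4 = 0.2875 mol.
V = nRT/P = (0.2875 × 8.314 × 357) / (129 × 10³) = 0.00662 m³ = 6.62 L.

6.62 L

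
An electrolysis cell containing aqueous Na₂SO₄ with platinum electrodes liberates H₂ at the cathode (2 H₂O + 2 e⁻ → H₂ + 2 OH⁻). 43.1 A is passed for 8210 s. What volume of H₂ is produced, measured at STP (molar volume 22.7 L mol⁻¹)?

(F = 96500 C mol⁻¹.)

Q = I·t = 43.10 A × 8210.0 s = 353900 C.
n(e⁻) = Q/F = 353900 / 96500 = 3.667 mol.
2 electrons are transferred per H₂ molecule, so n(H₂) = 3.667 / 2 = 1.833 mol.
V = n × V_m = 1.833 × 22.7 = 41.6 L.

41.6 L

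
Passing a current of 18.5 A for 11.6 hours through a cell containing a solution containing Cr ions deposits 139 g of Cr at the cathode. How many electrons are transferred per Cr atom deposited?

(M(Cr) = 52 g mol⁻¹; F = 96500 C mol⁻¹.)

Q = I·t = 18.50 A × 41760 s = 772600 C, so n(e⁻) = 772600/96500 = 8.006 mol.
n(Cr) deposited = 139 / 52 = 2.673 mol.
Electrons per atom = n(e⁻)/n(Cr) = 8.006 / 2.673 = 2.99 ≈ 3, so the ion is Cr³⁺.

3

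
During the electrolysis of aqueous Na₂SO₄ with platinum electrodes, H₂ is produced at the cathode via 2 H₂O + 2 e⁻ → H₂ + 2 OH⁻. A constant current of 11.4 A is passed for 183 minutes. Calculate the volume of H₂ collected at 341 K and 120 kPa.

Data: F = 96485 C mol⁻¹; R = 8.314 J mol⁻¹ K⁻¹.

15.3 L

Q = I·t = 11.40 A × 10980 s = 125200 C.
n(e⁻) = Q/F = 125200 / 96485 = 1.297 mol.
2 electrons are transferred per H₂ molecule, so n(H₂) = 1.297 / 2 = 0.6487 mol.
V = nRT/P = (0.6487 × 8.314 × 341) / (120 × 10³ Pa) = 0.0153 m³ = 15.3 L.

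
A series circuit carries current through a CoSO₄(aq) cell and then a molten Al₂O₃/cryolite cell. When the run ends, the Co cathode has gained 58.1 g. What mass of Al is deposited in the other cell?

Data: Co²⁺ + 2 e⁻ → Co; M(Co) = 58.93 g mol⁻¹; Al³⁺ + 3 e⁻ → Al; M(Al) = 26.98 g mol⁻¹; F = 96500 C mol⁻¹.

17.7 g

n(Co) = 58.1 / 58.93 = 0.9859 mol.
Since Co²⁺ + 2 e⁻ → Co, n(e⁻) passed = 2 × 0.9859 = 1.972 mol.
Cells in series carry the same charge, so the same 1.972 mol of electrons passes through cell 2.
Al³⁺ + 3 e⁻ → Al, so n(Al) = 1.972 / 3 = 0.6573 mol.
m(Al) = 0.6573 × 26.98 = 17.7 g.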